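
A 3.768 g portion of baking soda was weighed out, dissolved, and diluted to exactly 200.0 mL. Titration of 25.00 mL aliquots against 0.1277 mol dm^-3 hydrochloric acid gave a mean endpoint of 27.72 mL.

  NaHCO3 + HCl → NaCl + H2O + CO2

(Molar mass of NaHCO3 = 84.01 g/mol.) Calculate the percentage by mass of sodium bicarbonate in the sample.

n(HCl) per titration = 0.02772 × 0.1277 = 3.540 × 10^-3 mol
n(NaHCO3) in each aliquot = 3.540 × 10^-3 mol (1:1 ratio)
n(NaHCO3) in the whole flask = 3.540 × 10^-3 × 200.0/25.00 = 0.02832 mol
mass of NaHCO3 = 0.02832 × 84.01 = 2.379 g
% NaHCO3 = 2.379 / 3.768 × 100 = 63.14 %

63.14 %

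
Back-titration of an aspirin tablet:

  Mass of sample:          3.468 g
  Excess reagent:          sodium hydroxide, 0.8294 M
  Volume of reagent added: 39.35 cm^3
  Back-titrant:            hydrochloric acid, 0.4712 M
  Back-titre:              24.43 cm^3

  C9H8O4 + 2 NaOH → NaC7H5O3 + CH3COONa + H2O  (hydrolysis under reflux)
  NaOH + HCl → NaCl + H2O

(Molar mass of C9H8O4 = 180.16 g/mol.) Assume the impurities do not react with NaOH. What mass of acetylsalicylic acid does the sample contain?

1.903 g

n(NaOH) added = 0.03935 × 0.8294 = 0.03264 mol
n(HCl) used in back-titration = 0.02443 × 0.4712 = 0.01151 mol
n(NaOH) left over = 0.01151 mol (1:1 ratio)
n(NaOH) consumed by analyte = 0.03264 − 0.01151 = 0.02113 mol
From the 1:2 ratio, n(C9H8O4) = 1/2 × 0.02113 = 0.01056 mol
mass of C9H8O4 = 0.01056 × 180.16 = 1.903 g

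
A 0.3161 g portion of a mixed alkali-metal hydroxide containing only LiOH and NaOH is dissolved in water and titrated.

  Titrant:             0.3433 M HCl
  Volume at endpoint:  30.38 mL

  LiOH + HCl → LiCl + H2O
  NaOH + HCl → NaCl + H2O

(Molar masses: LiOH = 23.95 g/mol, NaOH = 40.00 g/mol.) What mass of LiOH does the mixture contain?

0.1508 g

n(HCl) = 0.03038 × 0.3433 = 0.01043 mol
Let x = n(LiOH), y = n(NaOH).
Titrant: 1x + 1y = 0.01043;  mass: 23.95x + 40.00y = 0.3161
Solving, x = 6.298 × 10^-3 mol, y = 4.132 × 10^-3 mol
mass of LiOH = 6.298 × 10^-3 × 23.95 = 0.1508 g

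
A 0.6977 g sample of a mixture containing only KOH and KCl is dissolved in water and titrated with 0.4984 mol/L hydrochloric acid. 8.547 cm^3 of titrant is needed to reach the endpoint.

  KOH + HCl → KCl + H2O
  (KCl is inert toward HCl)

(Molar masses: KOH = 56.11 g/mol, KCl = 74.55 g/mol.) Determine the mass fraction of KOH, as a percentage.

n(HCl) = 0.008547 × 0.4984 = 4.260 × 10^-3 mol
Let x = n(KOH), y = n(KCl).
Titrant: 1x = 4.260 × 10^-3;  mass: 56.11x + 74.55y = 0.6977
Solving, x = 4.260 × 10^-3 mol, y = 6.153 × 10^-3 mol
mass of KOH = 4.260 × 10^-3 × 56.11 = 0.2390 g
% KOH = 0.2390 / 0.6977 × 100 = 34.26 %

34.26 %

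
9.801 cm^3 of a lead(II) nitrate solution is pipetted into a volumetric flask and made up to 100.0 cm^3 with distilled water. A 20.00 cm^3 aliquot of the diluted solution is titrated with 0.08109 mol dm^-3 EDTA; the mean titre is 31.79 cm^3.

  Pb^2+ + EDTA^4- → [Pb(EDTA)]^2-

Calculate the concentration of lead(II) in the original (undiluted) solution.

n(EDTA) = 0.03179 × 0.08109 = 2.578 × 10^-3 mol
n(Pb2+) in the aliquot = 2.578 × 10^-3 mol (1:1 ratio)
[Pb2+]_dilute = 2.578 × 10^-3 / 0.02000 = 0.1289 mol/L
Dilution factor = 100.0 / 9.801 = 10.20
[Pb2+]_stock = 0.1289 × 10.20 = 1.315 mol/L

1.315 mol/L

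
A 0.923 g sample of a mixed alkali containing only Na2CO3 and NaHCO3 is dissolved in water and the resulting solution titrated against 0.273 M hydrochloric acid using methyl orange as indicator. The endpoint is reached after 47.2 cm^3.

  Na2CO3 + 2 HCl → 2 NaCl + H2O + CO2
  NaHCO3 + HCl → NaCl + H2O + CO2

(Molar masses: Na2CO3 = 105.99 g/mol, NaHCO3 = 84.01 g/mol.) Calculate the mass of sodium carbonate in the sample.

0.273 g

n(HCl) = 0.0472 × 0.273 = 0.0129 mol
Let x = n(Na2CO3), y = n(NaHCO3).
Titrant: 2x + 1y = 0.0129;  mass: 105.99x + 84.01y = 0.923
Solving, x = 2.57 × 10^-3 mol, y = 7.74 × 10^-3 mol
mass of Na2CO3 = 2.57 × 10^-3 × 105.99 = 0.273 g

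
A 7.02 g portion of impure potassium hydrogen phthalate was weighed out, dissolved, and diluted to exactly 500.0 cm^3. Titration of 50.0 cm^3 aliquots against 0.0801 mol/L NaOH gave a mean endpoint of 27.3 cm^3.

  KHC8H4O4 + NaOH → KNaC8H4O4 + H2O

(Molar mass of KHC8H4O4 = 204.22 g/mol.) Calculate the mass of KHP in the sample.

n(NaOH) per titration = 0.0273 × 0.0801 = 2.19 × 10^-3 mol
n(KHC8H4O4) in each aliquot = 2.19 × 10^-3 mol (1:1 ratio)
n(KHC8H4O4) in the whole flask = 2.19 × 10^-3 × 500.0/50.0 = 0.0219 mol
mass of KHC8H4O4 = 0.0219 × 204.22 = 4.47 g

4.47 g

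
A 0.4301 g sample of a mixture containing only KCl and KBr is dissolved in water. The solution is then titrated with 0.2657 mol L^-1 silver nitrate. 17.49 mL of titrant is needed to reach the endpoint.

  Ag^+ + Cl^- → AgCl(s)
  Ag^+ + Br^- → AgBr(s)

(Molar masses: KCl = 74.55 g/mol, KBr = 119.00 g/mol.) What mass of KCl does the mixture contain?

0.2061 g

n(AgNO3) = 0.01749 × 0.2657 = 4.647 × 10^-3 mol
Let x = n(KCl), y = n(KBr).
Titrant: 1x + 1y = 4.647 × 10^-3;  mass: 74.55x + 119.00y = 0.4301
Solving, x = 2.765 × 10^-3 mol, y = 1.882 × 10^-3 mol
mass of KCl = 2.765 × 10^-3 × 74.55 = 0.2061 g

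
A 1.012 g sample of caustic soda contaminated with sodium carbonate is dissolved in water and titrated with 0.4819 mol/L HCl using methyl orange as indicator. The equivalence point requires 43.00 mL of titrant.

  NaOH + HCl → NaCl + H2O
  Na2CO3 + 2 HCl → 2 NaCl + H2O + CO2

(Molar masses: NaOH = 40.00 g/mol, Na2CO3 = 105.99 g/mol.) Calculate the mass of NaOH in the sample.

n(HCl) = 0.04300 × 0.4819 = 0.02072 mol
Let x = n(NaOH), y = n(Na2CO3).
Titrant: 1x + 2y = 0.02072;  mass: 40.00x + 105.99y = 1.012
Solving, x = 6.629 × 10^-3 mol, y = 7.046 × 10^-3 mol
mass of NaOH = 6.629 × 10^-3 × 40.00 = 0.2652 g

0.2652 g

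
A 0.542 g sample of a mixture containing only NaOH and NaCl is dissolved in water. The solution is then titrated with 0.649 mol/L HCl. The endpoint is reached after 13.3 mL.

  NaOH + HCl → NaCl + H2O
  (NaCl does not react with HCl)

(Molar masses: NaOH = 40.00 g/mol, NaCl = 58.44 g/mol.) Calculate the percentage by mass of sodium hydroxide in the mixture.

63.7 %

n(HCl) = 0.0133 × 0.649 = 8.63 × 10^-3 mol
Let x = n(NaOH), y = n(NaCl).
Titrant: 1x = 8.63 × 10^-3;  mass: 40.00x + 58.44y = 0.542
Solving, x = 8.63 × 10^-3 mol, y = 3.37 × 10^-3 mol
mass of NaOH = 8.63 × 10^-3 × 40.00 = 0.345 g
% NaOH = 0.345 / 0.542 × 100 = 63.7 %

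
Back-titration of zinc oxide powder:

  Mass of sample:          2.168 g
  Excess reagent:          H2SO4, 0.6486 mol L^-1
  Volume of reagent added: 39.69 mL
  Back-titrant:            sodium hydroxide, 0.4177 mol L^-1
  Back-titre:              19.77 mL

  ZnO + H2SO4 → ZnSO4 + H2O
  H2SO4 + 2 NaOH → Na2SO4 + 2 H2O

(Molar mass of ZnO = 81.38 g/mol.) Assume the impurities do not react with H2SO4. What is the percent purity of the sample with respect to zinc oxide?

n(H2SO4) added = 0.03969 × 0.6486 = 0.02574 mol
n(NaOH) used in back-titration = 0.01977 × 0.4177 = 8.258 × 10^-3 mol
From the 1:2 ratio, n(H2SO4) left over = 1/2 × 8.258 × 10^-3 = 4.129 × 10^-3 mol
n(H2SO4) consumed by analyte = 0.02574 − 4.129 × 10^-3 = 0.02161 mol
n(ZnO) = 0.02161 mol (1:1 ratio)
mass of ZnO = 0.02161 × 81.38 = 1.759 g
% ZnO = 1.759 / 2.168 × 100 = 81.13 %

81.13 %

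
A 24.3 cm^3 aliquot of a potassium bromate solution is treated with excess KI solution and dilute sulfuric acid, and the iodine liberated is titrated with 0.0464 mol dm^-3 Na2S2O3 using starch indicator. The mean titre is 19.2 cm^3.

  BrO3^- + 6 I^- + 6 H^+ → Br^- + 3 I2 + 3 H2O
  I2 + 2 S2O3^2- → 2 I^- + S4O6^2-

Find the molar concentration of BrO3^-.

n(S2O3^2-) = 0.0192 × 0.0464 = 8.91 × 10^-4 mol
n(I2) = n(S2O3^2-)/2 = 4.45 × 10^-4 mol
From the 1:3 ratio, n(BrO3^-) in the aliquot = 1/3 × 4.45 × 10^-4 = 1.48 × 10^-4 mol
[BrO3^-] = 1.48 × 10^-4 / 0.0243 = 0.00611 mol/L

0.00611 mol/L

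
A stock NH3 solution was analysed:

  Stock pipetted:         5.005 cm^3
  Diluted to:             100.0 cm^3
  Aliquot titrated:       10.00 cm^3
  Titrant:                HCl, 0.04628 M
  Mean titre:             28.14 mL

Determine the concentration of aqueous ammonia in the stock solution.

NH3 + HCl → NH4Cl
n(HCl) = 0.02814 × 0.04628 = 1.302 × 10^-3 mol
n(NH3) in the aliquot = 1.302 × 10^-3 mol (1:1 ratio)
[NH3]_dilute = 1.302 × 10^-3 / 0.01000 = 0.1302 mol/L
Dilution factor = 100.0 / 5.005 = 19.98
[NH3]_stock = 0.1302 × 19.98 = 2.602 mol/L

2.602 M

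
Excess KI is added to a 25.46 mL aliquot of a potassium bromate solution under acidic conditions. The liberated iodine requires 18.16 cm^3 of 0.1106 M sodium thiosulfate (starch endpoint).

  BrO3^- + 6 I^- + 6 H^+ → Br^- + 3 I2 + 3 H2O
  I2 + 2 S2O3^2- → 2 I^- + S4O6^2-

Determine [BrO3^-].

0.01315 M

n(S2O3^2-) = 0.01816 × 0.1106 = 2.008 × 10^-3 mol
n(I2) = n(S2O3^2-)/2 = 1.004 × 10^-3 mol
From the 1:3 ratio, n(BrO3^-) in the aliquot = 1/3 × 1.004 × 10^-3 = 3.347 × 10^-4 mol
[BrO3^-] = 3.347 × 10^-4 / 0.02546 = 0.01315 mol/L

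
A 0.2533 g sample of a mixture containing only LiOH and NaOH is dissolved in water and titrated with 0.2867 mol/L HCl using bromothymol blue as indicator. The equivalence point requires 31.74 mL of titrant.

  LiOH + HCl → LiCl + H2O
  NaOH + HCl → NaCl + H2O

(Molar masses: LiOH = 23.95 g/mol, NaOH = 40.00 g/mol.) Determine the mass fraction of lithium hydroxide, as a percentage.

65.21 %

n(HCl) = 0.03174 × 0.2867 = 9.100 × 10^-3 mol
Let x = n(LiOH), y = n(NaOH).
Titrant: 1x + 1y = 9.100 × 10^-3;  mass: 23.95x + 40.00y = 0.2533
Solving, x = 6.897 × 10^-3 mol, y = 2.203 × 10^-3 mol
mass of LiOH = 6.897 × 10^-3 × 23.95 = 0.1652 g
% LiOH = 0.1652 / 0.2533 × 100 = 65.21 %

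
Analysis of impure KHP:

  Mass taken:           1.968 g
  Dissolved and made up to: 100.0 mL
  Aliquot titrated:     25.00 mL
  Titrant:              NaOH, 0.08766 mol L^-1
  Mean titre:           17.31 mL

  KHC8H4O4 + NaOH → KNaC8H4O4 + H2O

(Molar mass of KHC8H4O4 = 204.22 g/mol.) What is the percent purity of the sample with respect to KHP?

n(NaOH) per titration = 0.01731 × 0.08766 = 1.517 × 10^-3 mol
n(KHC8H4O4) in each aliquot = 1.517 × 10^-3 mol (1:1 ratio)
n(KHC8H4O4) in the whole flask = 1.517 × 10^-3 × 100.0/25.00 = 6.070 × 10^-3 mol
mass of KHC8H4O4 = 6.070 × 10^-3 × 204.22 = 1.240 g
% KHC8H4O4 = 1.240 / 1.968 × 100 = 62.98 %

62.98 %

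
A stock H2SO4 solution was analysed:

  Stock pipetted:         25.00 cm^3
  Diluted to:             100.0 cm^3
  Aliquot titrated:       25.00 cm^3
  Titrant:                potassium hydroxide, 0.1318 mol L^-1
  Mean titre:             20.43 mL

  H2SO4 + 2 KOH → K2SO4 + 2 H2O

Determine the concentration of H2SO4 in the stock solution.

n(KOH) = 0.02043 × 0.1318 = 2.693 × 10^-3 mol
From the 1:2 ratio, n(H2SO4) in the aliquot = 1/2 × 2.693 × 10^-3 = 1.346 × 10^-3 mol
[H2SO4]_dilute = 1.346 × 10^-3 / 0.02500 = 0.05385 mol/L
Dilution factor = 100.0 / 25.00 = 4.000
[H2SO4]_stock = 0.05385 × 4.000 = 0.2154 mol/L

0.2154 mol/L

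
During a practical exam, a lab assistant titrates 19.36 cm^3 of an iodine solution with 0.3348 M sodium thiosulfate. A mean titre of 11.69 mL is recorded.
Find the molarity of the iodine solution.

I2 + 2 S2O3^2- → 2 I^- + S4O6^2-
n(Na2S2O3) = 0.01169 L × 0.3348 mol/L = 3.914 × 10^-3 mol
From the 1:2 mole ratio, n(I2) = 1/2 × 3.914 × 10^-3 = 1.957 × 10^-3 mol
[I2] = 1.957 × 10^-3 mol / 0.01936 L = 0.1011 mol/L

0.1011 M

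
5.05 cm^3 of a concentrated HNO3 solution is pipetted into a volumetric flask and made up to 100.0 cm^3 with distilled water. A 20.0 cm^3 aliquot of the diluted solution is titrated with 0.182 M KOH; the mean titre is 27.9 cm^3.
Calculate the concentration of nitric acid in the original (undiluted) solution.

HNO3 + KOH → KNO3 + H2O
n(KOH) = 0.0279 × 0.182 = 5.08 × 10^-3 mol
n(HNO3) in the aliquot = 5.08 × 10^-3 mol (1:1 ratio)
[HNO3]_dilute = 5.08 × 10^-3 / 0.0200 = 0.254 mol/L
Dilution factor = 100.0 / 5.05 = 19.80
[HNO3]_stock = 0.254 × 19.80 = 5.03 mol/L

5.03 M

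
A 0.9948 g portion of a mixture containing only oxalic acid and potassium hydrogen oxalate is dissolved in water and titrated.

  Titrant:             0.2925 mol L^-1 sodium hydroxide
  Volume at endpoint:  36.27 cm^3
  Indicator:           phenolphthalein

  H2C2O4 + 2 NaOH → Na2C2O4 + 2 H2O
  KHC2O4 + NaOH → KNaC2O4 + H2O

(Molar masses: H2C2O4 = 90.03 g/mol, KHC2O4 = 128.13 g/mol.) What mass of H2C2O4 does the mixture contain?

0.1974 g

n(NaOH) = 0.03627 × 0.2925 = 0.01061 mol
Let x = n(H2C2O4), y = n(KHC2O4).
Titrant: 2x + 1y = 0.01061;  mass: 90.03x + 128.13y = 0.9948
Solving, x = 2.193 × 10^-3 mol, y = 6.223 × 10^-3 mol
mass of H2C2O4 = 2.193 × 10^-3 × 90.03 = 0.1974 g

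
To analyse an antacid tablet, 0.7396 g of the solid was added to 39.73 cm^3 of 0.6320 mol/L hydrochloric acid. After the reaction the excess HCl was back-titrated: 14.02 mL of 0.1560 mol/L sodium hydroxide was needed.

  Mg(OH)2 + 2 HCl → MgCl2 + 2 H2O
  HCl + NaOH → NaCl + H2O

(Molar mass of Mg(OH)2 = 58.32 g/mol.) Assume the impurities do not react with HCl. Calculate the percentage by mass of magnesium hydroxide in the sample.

n(HCl) added = 0.03973 × 0.6320 = 0.02511 mol
n(NaOH) used in back-titration = 0.01402 × 0.1560 = 2.187 × 10^-3 mol
n(HCl) left over = 2.187 × 10^-3 mol (1:1 ratio)
n(HCl) consumed by analyte = 0.02511 − 2.187 × 10^-3 = 0.02292 mol
From the 1:2 ratio, n(Mg(OH)2) = 1/2 × 0.02292 = 0.01146 mol
mass of Mg(OH)2 = 0.01146 × 58.32 = 0.6684 g
% Mg(OH)2 = 0.6684 / 0.7396 × 100 = 90.37 %

90.37 %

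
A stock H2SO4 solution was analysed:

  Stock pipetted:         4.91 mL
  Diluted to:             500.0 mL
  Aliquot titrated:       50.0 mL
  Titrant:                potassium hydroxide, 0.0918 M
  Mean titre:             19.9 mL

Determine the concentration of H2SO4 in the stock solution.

H2SO4 + 2 KOH → K2SO4 + 2 H2O
n(KOH) = 0.0199 × 0.0918 = 1.83 × 10^-3 mol
From the 1:2 ratio, n(H2SO4) in the aliquot = 1/2 × 1.83 × 10^-3 = 9.13 × 10^-4 mol
[H2SO4]_dilute = 9.13 × 10^-4 / 0.0500 = 0.0183 mol/L
Dilution factor = 500.0 / 4.91 = 101.8
[H2SO4]_stock = 0.0183 × 101.8 = 1.86 mol/L

1.86 M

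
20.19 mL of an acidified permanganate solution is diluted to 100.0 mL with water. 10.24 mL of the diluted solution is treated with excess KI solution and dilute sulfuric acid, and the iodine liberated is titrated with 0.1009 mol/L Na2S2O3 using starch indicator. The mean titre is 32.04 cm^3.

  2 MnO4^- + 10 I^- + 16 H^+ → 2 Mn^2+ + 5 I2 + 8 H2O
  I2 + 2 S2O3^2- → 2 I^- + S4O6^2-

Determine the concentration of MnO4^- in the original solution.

0.3127 mol/L

n(S2O3^2-) = 0.03204 × 0.1009 = 3.233 × 10^-3 mol
n(I2) = n(S2O3^2-)/2 = 1.616 × 10^-3 mol
From the 2:5 ratio, n(MnO4^-) in the aliquot = 2/5 × 1.616 × 10^-3 = 6.466 × 10^-4 mol
[MnO4^-]_dilute = 6.466 × 10^-4 / 0.01024 = 0.06314 mol/L
[MnO4^-]_original = 0.06314 × 100.0/20.19 = 0.3127 mol/L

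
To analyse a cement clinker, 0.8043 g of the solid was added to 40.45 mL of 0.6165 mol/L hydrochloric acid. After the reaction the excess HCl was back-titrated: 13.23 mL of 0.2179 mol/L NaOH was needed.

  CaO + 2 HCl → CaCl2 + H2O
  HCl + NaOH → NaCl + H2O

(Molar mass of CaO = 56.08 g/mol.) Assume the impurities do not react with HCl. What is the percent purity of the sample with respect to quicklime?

76.89 %

n(HCl) added = 0.04045 × 0.6165 = 0.02494 mol
n(NaOH) used in back-titration = 0.01323 × 0.2179 = 2.883 × 10^-3 mol
n(HCl) left over = 2.883 × 10^-3 mol (1:1 ratio)
n(HCl) consumed by analyte = 0.02494 − 2.883 × 10^-3 = 0.02205 mol
From the 1:2 ratio, n(CaO) = 1/2 × 0.02205 = 0.01103 mol
mass of CaO = 0.01103 × 56.08 = 0.6184 g
% CaO = 0.6184 / 0.8043 × 100 = 76.89 %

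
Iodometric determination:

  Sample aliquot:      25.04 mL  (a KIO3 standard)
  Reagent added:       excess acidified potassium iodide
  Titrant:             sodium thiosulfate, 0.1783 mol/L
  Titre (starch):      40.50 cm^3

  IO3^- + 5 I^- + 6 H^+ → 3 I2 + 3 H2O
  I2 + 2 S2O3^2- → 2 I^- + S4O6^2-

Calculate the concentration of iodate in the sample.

0.04806 mol/L

n(S2O3^2-) = 0.04050 × 0.1783 = 7.221 × 10^-3 mol
n(I2) = n(S2O3^2-)/2 = 3.611 × 10^-3 mol
From the 1:3 ratio, n(IO3^-) in the aliquot = 1/3 × 3.611 × 10^-3 = 1.204 × 10^-3 mol
[IO3^-] = 1.204 × 10^-3 / 0.02504 = 0.04806 mol/L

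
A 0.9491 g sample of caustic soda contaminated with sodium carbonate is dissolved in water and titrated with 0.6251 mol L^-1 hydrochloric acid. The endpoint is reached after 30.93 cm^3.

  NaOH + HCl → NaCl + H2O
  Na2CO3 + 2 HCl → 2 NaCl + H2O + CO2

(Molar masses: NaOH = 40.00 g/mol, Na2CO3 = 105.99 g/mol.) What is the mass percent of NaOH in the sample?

n(HCl) = 0.03093 × 0.6251 = 0.01933 mol
Let x = n(NaOH), y = n(Na2CO3).
Titrant: 1x + 2y = 0.01933;  mass: 40.00x + 105.99y = 0.9491
Solving, x = 5.812 × 10^-3 mol, y = 6.761 × 10^-3 mol
mass of NaOH = 5.812 × 10^-3 × 40.00 = 0.2325 g
% NaOH = 0.2325 / 0.9491 × 100 = 24.49 %

24.49 %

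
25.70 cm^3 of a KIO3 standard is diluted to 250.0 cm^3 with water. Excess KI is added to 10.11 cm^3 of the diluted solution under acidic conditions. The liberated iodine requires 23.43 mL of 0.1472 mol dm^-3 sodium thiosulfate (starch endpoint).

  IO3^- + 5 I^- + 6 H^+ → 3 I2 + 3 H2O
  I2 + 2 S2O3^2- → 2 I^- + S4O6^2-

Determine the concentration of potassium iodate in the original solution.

n(S2O3^2-) = 0.02343 × 0.1472 = 3.449 × 10^-3 mol
n(I2) = n(S2O3^2-)/2 = 1.724 × 10^-3 mol
From the 1:3 ratio, n(IO3^-) in the aliquot = 1/3 × 1.724 × 10^-3 = 5.748 × 10^-4 mol
[IO3^-]_dilute = 5.748 × 10^-4 / 0.01011 = 0.05686 mol/L
[IO3^-]_original = 0.05686 × 250.0/25.70 = 0.5531 mol/L

0.5531 mol/L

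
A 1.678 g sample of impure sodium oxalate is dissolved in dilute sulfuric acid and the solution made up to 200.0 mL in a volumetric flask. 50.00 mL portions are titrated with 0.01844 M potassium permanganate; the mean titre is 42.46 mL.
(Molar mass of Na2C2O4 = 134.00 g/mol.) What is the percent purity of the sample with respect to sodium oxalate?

2 MnO4^- + 5 C2O4^2- + 16 H^+ → 2 Mn^2+ + 10 CO2 + 8 H2O
n(KMnO4) per titration = 0.04246 × 0.01844 = 7.830 × 10^-4 mol
From the 5:2 ratio, n(Na2C2O4) in each aliquot = 5/2 × 7.830 × 10^-4 = 1.957 × 10^-3 mol
n(Na2C2O4) in the whole flask = 1.957 × 10^-3 × 200.0/50.00 = 7.830 × 10^-3 mol
mass of Na2C2O4 = 7.830 × 10^-3 × 134.00 = 1.049 g
% Na2C2O4 = 1.049 / 1.678 × 100 = 62.53 %

62.53 %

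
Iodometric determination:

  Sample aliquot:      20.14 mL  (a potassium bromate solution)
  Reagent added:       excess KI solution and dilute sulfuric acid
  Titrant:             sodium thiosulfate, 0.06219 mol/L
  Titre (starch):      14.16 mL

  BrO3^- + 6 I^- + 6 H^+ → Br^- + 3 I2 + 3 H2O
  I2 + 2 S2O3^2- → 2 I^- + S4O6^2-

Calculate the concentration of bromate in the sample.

0.007287 mol/L

n(S2O3^2-) = 0.01416 × 0.06219 = 8.806 × 10^-4 mol
n(I2) = n(S2O3^2-)/2 = 4.403 × 10^-4 mol
From the 1:3 ratio, n(BrO3^-) in the aliquot = 1/3 × 4.403 × 10^-4 = 1.468 × 10^-4 mol
[BrO3^-] = 1.468 × 10^-4 / 0.02014 = 0.007287 mol/L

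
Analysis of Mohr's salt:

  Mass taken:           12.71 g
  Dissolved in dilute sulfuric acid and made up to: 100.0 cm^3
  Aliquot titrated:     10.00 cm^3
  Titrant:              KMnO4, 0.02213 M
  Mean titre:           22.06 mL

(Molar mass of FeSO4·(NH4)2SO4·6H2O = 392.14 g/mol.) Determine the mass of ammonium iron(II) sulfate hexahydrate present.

MnO4^- + 5 Fe^2+ + 8 H^+ → Mn^2+ + 5 Fe^3+ + 4 H2O
n(KMnO4) per titration = 0.02206 × 0.02213 = 4.882 × 10^-4 mol
From the 5:1 ratio, n(FeSO4·(NH4)2SO4·6H2O) in each aliquot = 5/1 × 4.882 × 10^-4 = 2.441 × 10^-3 mol
n(FeSO4·(NH4)2SO4·6H2O) in the whole flask = 2.441 × 10^-3 × 100.0/10.00 = 0.02441 mol
mass of FeSO4·(NH4)2SO4·6H2O = 0.02441 × 392.14 = 9.572 g

9.572 g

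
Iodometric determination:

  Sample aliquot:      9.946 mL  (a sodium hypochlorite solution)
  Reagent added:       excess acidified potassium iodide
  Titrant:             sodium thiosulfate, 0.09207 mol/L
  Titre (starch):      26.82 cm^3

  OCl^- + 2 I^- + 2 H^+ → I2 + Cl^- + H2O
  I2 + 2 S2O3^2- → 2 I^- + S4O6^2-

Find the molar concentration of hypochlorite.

n(S2O3^2-) = 0.02682 × 0.09207 = 2.469 × 10^-3 mol
n(I2) = n(S2O3^2-)/2 = 1.235 × 10^-3 mol
n(OCl^-) in the aliquot = 1.235 × 10^-3 mol (1:1 ratio)
[OCl^-] = 1.235 × 10^-3 / 0.009946 = 0.1241 mol/L

0.1241 mol/L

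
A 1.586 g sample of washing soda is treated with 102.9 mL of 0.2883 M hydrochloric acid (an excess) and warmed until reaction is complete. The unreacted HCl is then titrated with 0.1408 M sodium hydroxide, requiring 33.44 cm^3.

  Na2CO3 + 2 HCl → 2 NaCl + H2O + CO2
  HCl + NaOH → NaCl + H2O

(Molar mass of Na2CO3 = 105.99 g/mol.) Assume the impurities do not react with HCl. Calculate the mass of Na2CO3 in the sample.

n(HCl) added = 0.1029 × 0.2883 = 0.02967 mol
n(NaOH) used in back-titration = 0.03344 × 0.1408 = 4.708 × 10^-3 mol
n(HCl) left over = 4.708 × 10^-3 mol (1:1 ratio)
n(HCl) consumed by analyte = 0.02967 − 4.708 × 10^-3 = 0.02496 mol
From the 1:2 ratio, n(Na2CO3) = 1/2 × 0.02496 = 0.01248 mol
mass of Na2CO3 = 0.01248 × 105.99 = 1.323 g

1.323 g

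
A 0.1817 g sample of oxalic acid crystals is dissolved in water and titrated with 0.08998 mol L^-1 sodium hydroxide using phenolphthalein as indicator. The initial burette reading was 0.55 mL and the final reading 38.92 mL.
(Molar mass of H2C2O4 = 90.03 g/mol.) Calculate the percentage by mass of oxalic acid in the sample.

H2C2O4 + 2 NaOH → Na2C2O4 + 2 H2O
n(NaOH) = 0.03837 L × 0.08998 mol/L = 3.453 × 10^-3 mol
From the 1:2 ratio, n(H2C2O4) = 1/2 × 3.453 × 10^-3 = 1.726 × 10^-3 mol
mass of H2C2O4 = 1.726 × 10^-3 × 90.03 g/mol = 0.1554 g
% H2C2O4 = 0.1554 / 0.1817 × 100 = 85.53 %

85.53 %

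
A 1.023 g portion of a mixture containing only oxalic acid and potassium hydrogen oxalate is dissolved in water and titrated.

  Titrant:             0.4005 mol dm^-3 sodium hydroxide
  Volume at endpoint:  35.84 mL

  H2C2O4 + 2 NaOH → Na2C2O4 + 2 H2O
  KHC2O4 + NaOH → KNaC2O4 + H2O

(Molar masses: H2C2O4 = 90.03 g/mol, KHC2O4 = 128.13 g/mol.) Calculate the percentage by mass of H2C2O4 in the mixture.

43.21 %

n(NaOH) = 0.03584 × 0.4005 = 0.01435 mol
Let x = n(H2C2O4), y = n(KHC2O4).
Titrant: 2x + 1y = 0.01435;  mass: 90.03x + 128.13y = 1.023
Solving, x = 4.910 × 10^-3 mol, y = 4.534 × 10^-3 mol
mass of H2C2O4 = 4.910 × 10^-3 × 90.03 = 0.4420 g
% H2C2O4 = 0.4420 / 1.023 × 100 = 43.21 %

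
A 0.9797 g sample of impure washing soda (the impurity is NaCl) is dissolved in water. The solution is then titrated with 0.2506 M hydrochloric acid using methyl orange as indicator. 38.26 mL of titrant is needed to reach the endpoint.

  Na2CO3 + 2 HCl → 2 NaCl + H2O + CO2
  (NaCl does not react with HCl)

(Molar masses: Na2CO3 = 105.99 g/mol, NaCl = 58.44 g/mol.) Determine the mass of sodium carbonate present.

0.5081 g

n(HCl) = 0.03826 × 0.2506 = 9.588 × 10^-3 mol
Let x = n(Na2CO3), y = n(NaCl).
Titrant: 2x = 9.588 × 10^-3;  mass: 105.99x + 58.44y = 0.9797
Solving, x = 4.794 × 10^-3 mol, y = 8.070 × 10^-3 mol
mass of Na2CO3 = 4.794 × 10^-3 × 105.99 = 0.5081 g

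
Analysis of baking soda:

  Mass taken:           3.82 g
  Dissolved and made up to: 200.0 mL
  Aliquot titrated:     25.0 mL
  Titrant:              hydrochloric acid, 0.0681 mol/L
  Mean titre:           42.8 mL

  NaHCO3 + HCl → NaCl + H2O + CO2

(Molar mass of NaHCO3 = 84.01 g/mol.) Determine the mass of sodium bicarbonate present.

1.96 g

n(HCl) per titration = 0.0428 × 0.0681 = 2.91 × 10^-3 mol
n(NaHCO3) in each aliquot = 2.91 × 10^-3 mol (1:1 ratio)
n(NaHCO3) in the whole flask = 2.91 × 10^-3 × 200.0/25.0 = 0.0233 mol
mass of NaHCO3 = 0.0233 × 84.01 = 1.96 g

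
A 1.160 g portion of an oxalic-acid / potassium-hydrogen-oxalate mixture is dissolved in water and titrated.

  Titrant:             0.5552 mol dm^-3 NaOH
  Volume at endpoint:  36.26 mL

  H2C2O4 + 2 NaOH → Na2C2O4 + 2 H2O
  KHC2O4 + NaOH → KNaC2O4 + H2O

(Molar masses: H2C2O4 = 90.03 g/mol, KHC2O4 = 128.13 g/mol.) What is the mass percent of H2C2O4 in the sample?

n(NaOH) = 0.03626 × 0.5552 = 0.02013 mol
Let x = n(H2C2O4), y = n(KHC2O4).
Titrant: 2x + 1y = 0.02013;  mass: 90.03x + 128.13y = 1.160
Solving, x = 8.539 × 10^-3 mol, y = 3.053 × 10^-3 mol
mass of H2C2O4 = 8.539 × 10^-3 × 90.03 = 0.7688 g
% H2C2O4 = 0.7688 / 1.160 × 100 = 66.27 %

66.27 %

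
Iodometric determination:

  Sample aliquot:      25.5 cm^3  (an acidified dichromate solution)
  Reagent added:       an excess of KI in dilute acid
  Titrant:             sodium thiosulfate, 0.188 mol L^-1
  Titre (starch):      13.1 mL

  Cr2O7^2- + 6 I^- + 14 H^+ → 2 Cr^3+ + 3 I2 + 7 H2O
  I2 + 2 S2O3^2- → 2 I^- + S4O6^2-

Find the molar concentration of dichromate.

0.0161 mol/L

n(S2O3^2-) = 0.0131 × 0.188 = 2.46 × 10^-3 mol
n(I2) = n(S2O3^2-)/2 = 1.23 × 10^-3 mol
From the 1:3 ratio, n(Cr2O7^2-) in the aliquot = 1/3 × 1.23 × 10^-3 = 4.10 × 10^-4 mol
[Cr2O7^2-] = 4.10 × 10^-4 / 0.0255 = 0.0161 mol/L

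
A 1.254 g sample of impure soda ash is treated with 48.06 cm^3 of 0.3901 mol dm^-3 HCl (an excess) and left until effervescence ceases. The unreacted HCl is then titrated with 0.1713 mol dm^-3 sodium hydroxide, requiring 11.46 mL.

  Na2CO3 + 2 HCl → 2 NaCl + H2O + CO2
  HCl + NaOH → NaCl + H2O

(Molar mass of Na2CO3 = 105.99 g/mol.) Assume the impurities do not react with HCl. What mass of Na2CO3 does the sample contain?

n(HCl) added = 0.04806 × 0.3901 = 0.01875 mol
n(NaOH) used in back-titration = 0.01146 × 0.1713 = 1.963 × 10^-3 mol
n(HCl) left over = 1.963 × 10^-3 mol (1:1 ratio)
n(HCl) consumed by analyte = 0.01875 − 1.963 × 10^-3 = 0.01679 mol
From the 1:2 ratio, n(Na2CO3) = 1/2 × 0.01679 = 8.393 × 10^-3 mol
mass of Na2CO3 = 8.393 × 10^-3 × 105.99 = 0.8895 g

0.8895 g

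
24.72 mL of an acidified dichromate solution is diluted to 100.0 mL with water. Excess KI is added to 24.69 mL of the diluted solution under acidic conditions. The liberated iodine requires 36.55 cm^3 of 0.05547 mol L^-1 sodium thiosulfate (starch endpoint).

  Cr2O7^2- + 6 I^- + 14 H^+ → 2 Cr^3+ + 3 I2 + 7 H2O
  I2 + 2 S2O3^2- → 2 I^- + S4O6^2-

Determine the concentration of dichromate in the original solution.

0.05536 mol/L

n(S2O3^2-) = 0.03655 × 0.05547 = 2.027 × 10^-3 mol
n(I2) = n(S2O3^2-)/2 = 1.014 × 10^-3 mol
From the 1:3 ratio, n(Cr2O7^2-) in the aliquot = 1/3 × 1.014 × 10^-3 = 3.379 × 10^-4 mol
[Cr2O7^2-]_dilute = 3.379 × 10^-4 / 0.02469 = 0.01369 mol/L
[Cr2O7^2-]_original = 0.01369 × 100.0/24.72 = 0.05536 mol/L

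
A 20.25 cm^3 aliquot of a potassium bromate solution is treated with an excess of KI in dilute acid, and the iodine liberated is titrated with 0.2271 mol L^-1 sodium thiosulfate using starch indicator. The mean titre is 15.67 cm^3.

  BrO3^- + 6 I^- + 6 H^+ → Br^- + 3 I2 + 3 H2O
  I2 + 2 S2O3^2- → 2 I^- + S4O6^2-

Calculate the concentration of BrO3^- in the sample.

0.02929 mol/L

n(S2O3^2-) = 0.01567 × 0.2271 = 3.559 × 10^-3 mol
n(I2) = n(S2O3^2-)/2 = 1.779 × 10^-3 mol
From the 1:3 ratio, n(BrO3^-) in the aliquot = 1/3 × 1.779 × 10^-3 = 5.931 × 10^-4 mol
[BrO3^-] = 5.931 × 10^-4 / 0.02025 = 0.02929 mol/L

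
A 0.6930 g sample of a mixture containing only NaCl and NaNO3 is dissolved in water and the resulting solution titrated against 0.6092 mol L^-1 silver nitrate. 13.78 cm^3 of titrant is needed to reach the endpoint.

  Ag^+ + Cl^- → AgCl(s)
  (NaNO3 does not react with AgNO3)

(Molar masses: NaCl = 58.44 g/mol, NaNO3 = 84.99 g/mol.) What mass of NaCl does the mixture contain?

n(AgNO3) = 0.01378 × 0.6092 = 8.395 × 10^-3 mol
Let x = n(NaCl), y = n(NaNO3).
Titrant: 1x = 8.395 × 10^-3;  mass: 58.44x + 84.99y = 0.6930
Solving, x = 8.395 × 10^-3 mol, y = 2.382 × 10^-3 mol
mass of NaCl = 8.395 × 10^-3 × 58.44 = 0.4906 g

0.4906 g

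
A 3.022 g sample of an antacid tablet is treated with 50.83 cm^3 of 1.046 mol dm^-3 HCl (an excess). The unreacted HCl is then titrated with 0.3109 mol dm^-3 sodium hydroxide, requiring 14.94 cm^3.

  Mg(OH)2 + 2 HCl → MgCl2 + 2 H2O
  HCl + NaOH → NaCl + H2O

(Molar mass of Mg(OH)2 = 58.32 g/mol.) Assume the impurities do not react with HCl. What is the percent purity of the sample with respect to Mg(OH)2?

n(HCl) added = 0.05083 × 1.046 = 0.05317 mol
n(NaOH) used in back-titration = 0.01494 × 0.3109 = 4.645 × 10^-3 mol
n(HCl) left over = 4.645 × 10^-3 mol (1:1 ratio)
n(HCl) consumed by analyte = 0.05317 − 4.645 × 10^-3 = 0.04852 mol
From the 1:2 ratio, n(Mg(OH)2) = 1/2 × 0.04852 = 0.02426 mol
mass of Mg(OH)2 = 0.02426 × 58.32 = 1.415 g
% Mg(OH)2 = 1.415 / 3.022 × 100 = 46.82 %

46.82 %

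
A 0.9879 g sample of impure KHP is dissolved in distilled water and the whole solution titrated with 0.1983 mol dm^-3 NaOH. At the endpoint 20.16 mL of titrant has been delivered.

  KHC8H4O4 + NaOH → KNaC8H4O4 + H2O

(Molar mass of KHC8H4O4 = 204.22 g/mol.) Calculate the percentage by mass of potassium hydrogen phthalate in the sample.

82.64 %

n(NaOH) = 0.02016 L × 0.1983 mol/L = 3.998 × 10^-3 mol
n(KHC8H4O4) = 3.998 × 10^-3 mol (1:1 ratio)
mass of KHC8H4O4 = 3.998 × 10^-3 × 204.22 g/mol = 0.8164 g
% KHC8H4O4 = 0.8164 / 0.9879 × 100 = 82.64 %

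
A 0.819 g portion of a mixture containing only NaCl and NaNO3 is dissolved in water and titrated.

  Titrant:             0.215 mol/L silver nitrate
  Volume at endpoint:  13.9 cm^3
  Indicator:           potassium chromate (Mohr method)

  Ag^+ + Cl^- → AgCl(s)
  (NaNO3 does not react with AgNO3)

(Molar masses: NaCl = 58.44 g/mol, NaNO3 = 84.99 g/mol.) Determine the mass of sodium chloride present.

n(AgNO3) = 0.0139 × 0.215 = 2.99 × 10^-3 mol
Let x = n(NaCl), y = n(NaNO3).
Titrant: 1x = 2.99 × 10^-3;  mass: 58.44x + 84.99y = 0.819
Solving, x = 2.99 × 10^-3 mol, y = 7.58 × 10^-3 mol
mass of NaCl = 2.99 × 10^-3 × 58.44 = 0.175 g

0.175 g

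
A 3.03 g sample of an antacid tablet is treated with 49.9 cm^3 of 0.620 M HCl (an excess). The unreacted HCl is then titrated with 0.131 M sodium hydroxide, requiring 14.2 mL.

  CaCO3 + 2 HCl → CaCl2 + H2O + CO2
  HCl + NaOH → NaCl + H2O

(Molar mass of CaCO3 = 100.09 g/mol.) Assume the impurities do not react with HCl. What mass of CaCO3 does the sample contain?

1.46 g

n(HCl) added = 0.0499 × 0.620 = 0.0309 mol
n(NaOH) used in back-titration = 0.0142 × 0.131 = 1.86 × 10^-3 mol
n(HCl) left over = 1.86 × 10^-3 mol (1:1 ratio)
n(HCl) consumed by analyte = 0.0309 − 1.86 × 10^-3 = 0.0291 mol
From the 1:2 ratio, n(CaCO3) = 1/2 × 0.0291 = 0.0145 mol
mass of CaCO3 = 0.0145 × 100.09 = 1.46 g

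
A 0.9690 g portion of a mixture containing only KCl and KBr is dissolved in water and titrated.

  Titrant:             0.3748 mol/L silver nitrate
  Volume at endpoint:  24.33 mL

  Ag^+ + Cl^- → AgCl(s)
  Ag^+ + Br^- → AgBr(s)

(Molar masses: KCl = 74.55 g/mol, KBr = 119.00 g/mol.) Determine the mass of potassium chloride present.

0.1948 g

n(AgNO3) = 0.02433 × 0.3748 = 9.119 × 10^-3 mol
Let x = n(KCl), y = n(KBr).
Titrant: 1x + 1y = 9.119 × 10^-3;  mass: 74.55x + 119.00y = 0.9690
Solving, x = 2.613 × 10^-3 mol, y = 6.506 × 10^-3 mol
mass of KCl = 2.613 × 10^-3 × 74.55 = 0.1948 g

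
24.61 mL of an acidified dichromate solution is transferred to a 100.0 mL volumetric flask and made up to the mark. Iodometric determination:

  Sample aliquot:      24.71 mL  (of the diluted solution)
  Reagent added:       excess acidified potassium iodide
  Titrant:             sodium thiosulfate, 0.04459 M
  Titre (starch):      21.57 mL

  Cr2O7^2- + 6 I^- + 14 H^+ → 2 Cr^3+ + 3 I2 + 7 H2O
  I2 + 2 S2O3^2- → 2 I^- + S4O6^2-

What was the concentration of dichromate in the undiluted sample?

0.02636 M

n(S2O3^2-) = 0.02157 × 0.04459 = 9.618 × 10^-4 mol
n(I2) = n(S2O3^2-)/2 = 4.809 × 10^-4 mol
From the 1:3 ratio, n(Cr2O7^2-) in the aliquot = 1/3 × 4.809 × 10^-4 = 1.603 × 10^-4 mol
[Cr2O7^2-]_dilute = 1.603 × 10^-4 / 0.02471 = 0.006487 mol/L
[Cr2O7^2-]_original = 0.006487 × 100.0/24.61 = 0.02636 mol/L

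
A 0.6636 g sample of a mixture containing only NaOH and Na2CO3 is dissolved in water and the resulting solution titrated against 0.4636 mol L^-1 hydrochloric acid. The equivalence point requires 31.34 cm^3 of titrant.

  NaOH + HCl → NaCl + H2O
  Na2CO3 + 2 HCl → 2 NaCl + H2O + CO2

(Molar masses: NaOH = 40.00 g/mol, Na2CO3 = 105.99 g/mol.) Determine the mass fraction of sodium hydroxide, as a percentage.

n(HCl) = 0.03134 × 0.4636 = 0.01453 mol
Let x = n(NaOH), y = n(Na2CO3).
Titrant: 1x + 2y = 0.01453;  mass: 40.00x + 105.99y = 0.6636
Solving, x = 8.186 × 10^-3 mol, y = 3.172 × 10^-3 mol
mass of NaOH = 8.186 × 10^-3 × 40.00 = 0.3274 g
% NaOH = 0.3274 / 0.6636 × 100 = 49.34 %

49.34 %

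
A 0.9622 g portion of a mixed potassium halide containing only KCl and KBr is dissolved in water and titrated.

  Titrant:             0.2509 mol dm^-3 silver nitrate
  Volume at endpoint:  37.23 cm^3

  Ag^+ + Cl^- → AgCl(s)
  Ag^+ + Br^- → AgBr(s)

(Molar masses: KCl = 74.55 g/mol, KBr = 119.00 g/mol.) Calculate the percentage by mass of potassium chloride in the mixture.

n(AgNO3) = 0.03723 × 0.2509 = 9.341 × 10^-3 mol
Let x = n(KCl), y = n(KBr).
Titrant: 1x + 1y = 9.341 × 10^-3;  mass: 74.55x + 119.00y = 0.9622
Solving, x = 3.361 × 10^-3 mol, y = 5.980 × 10^-3 mol
mass of KCl = 3.361 × 10^-3 × 74.55 = 0.2505 g
% KCl = 0.2505 / 0.9622 × 100 = 26.04 %

26.04 %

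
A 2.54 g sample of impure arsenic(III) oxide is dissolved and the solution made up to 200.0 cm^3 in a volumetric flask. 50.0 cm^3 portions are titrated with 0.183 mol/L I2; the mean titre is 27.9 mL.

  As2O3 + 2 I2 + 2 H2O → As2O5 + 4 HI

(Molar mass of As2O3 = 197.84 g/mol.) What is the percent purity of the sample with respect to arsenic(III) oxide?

n(I2) per titration = 0.0279 × 0.183 = 5.11 × 10^-3 mol
From the 1:2 ratio, n(As2O3) in each aliquot = 1/2 × 5.11 × 10^-3 = 2.55 × 10^-3 mol
n(As2O3) in the whole flask = 2.55 × 10^-3 × 200.0/50.0 = 0.0102 mol
mass of As2O3 = 0.0102 × 197.84 = 2.02 g
% As2O3 = 2.02 / 2.54 × 100 = 79.5 %

79.5 %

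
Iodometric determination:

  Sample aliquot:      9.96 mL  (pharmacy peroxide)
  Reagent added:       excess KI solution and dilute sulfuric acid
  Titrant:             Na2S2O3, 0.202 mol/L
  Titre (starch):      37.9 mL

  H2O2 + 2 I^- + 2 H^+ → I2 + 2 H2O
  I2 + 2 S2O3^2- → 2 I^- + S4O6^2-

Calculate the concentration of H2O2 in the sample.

0.384 mol/L

n(S2O3^2-) = 0.0379 × 0.202 = 7.66 × 10^-3 mol
n(I2) = n(S2O3^2-)/2 = 3.83 × 10^-3 mol
n(H2O2) in the aliquot = 3.83 × 10^-3 mol (1:1 ratio)
[H2O2] = 3.83 × 10^-3 / 0.00996 = 0.384 mol/L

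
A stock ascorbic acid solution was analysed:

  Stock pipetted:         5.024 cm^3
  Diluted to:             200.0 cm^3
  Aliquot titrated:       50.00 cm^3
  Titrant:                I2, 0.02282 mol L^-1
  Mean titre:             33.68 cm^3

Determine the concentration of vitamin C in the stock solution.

0.6119 mol/L

C6H8O6 + I2 → C6H6O6 + 2 HI
n(I2) = 0.03368 × 0.02282 = 7.686 × 10^-4 mol
n(C6H8O6) in the aliquot = 7.686 × 10^-4 mol (1:1 ratio)
[C6H8O6]_dilute = 7.686 × 10^-4 / 0.05000 = 0.01537 mol/L
Dilution factor = 200.0 / 5.024 = 39.81
[C6H8O6]_stock = 0.01537 × 39.81 = 0.6119 mol/L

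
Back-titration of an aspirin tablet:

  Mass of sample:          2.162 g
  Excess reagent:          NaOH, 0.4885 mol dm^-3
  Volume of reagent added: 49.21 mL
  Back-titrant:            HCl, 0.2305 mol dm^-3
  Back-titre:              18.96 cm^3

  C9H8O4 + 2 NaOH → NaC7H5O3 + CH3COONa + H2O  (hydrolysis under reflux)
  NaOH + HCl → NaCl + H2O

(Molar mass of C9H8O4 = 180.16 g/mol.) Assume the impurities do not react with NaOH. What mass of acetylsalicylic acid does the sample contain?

1.772 g

n(NaOH) added = 0.04921 × 0.4885 = 0.02404 mol
n(HCl) used in back-titration = 0.01896 × 0.2305 = 4.370 × 10^-3 mol
n(NaOH) left over = 4.370 × 10^-3 mol (1:1 ratio)
n(NaOH) consumed by analyte = 0.02404 − 4.370 × 10^-3 = 0.01967 mol
From the 1:2 ratio, n(C9H8O4) = 1/2 × 0.01967 = 9.834 × 10^-3 mol
mass of C9H8O4 = 9.834 × 10^-3 × 180.16 = 1.772 g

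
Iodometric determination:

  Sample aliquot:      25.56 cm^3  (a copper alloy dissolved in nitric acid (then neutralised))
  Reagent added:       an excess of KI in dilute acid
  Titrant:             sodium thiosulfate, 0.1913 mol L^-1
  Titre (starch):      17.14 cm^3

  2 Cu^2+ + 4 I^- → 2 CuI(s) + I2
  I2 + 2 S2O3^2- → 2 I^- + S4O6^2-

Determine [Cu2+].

0.1283 mol/L

n(S2O3^2-) = 0.01714 × 0.1913 = 3.279 × 10^-3 mol
n(I2) = n(S2O3^2-)/2 = 1.639 × 10^-3 mol
From the 2:1 ratio, n(Cu2+) in the aliquot = 2/1 × 1.639 × 10^-3 = 3.279 × 10^-3 mol
[Cu2+] = 3.279 × 10^-3 / 0.02556 = 0.1283 mol/L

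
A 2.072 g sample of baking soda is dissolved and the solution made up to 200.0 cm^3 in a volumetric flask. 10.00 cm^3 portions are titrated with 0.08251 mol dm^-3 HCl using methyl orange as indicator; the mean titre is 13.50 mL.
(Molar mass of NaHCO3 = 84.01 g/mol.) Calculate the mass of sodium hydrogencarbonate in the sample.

NaHCO3 + HCl → NaCl + H2O + CO2
n(HCl) per titration = 0.01350 × 0.08251 = 1.114 × 10^-3 mol
n(NaHCO3) in each aliquot = 1.114 × 10^-3 mol (1:1 ratio)
n(NaHCO3) in the whole flask = 1.114 × 10^-3 × 200.0/10.00 = 0.02228 mol
mass of NaHCO3 = 0.02228 × 84.01 = 1.872 g

1.872 g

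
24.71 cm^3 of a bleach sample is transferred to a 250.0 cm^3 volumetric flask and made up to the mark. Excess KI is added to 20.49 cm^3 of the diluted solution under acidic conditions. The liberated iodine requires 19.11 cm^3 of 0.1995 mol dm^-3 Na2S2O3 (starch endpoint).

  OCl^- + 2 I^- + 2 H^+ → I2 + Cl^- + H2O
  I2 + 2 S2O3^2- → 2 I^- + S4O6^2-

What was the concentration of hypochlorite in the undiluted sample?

0.9412 mol/L

n(S2O3^2-) = 0.01911 × 0.1995 = 3.812 × 10^-3 mol
n(I2) = n(S2O3^2-)/2 = 1.906 × 10^-3 mol
n(OCl^-) in the aliquot = 1.906 × 10^-3 mol (1:1 ratio)
[OCl^-]_dilute = 1.906 × 10^-3 / 0.02049 = 0.09303 mol/L
[OCl^-]_original = 0.09303 × 250.0/24.71 = 0.9412 mol/L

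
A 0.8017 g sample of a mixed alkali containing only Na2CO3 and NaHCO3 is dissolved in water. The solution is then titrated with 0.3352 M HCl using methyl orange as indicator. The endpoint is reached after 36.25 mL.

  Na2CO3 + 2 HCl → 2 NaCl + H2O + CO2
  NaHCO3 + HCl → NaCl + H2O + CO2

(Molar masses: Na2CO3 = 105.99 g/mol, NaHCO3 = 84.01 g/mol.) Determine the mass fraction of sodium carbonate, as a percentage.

n(HCl) = 0.03625 × 0.3352 = 0.01215 mol
Let x = n(Na2CO3), y = n(NaHCO3).
Titrant: 2x + 1y = 0.01215;  mass: 105.99x + 84.01y = 0.8017
Solving, x = 3.532 × 10^-3 mol, y = 5.086 × 10^-3 mol
mass of Na2CO3 = 3.532 × 10^-3 × 105.99 = 0.3744 g
% Na2CO3 = 0.3744 / 0.8017 × 100 = 46.70 %

46.70 %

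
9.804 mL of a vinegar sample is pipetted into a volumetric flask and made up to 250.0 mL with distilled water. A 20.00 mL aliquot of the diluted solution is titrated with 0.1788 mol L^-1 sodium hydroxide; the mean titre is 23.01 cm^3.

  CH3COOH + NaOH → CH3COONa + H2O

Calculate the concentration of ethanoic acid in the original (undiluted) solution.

5.246 mol/L

n(NaOH) = 0.02301 × 0.1788 = 4.114 × 10^-3 mol
n(CH3COOH) in the aliquot = 4.114 × 10^-3 mol (1:1 ratio)
[CH3COOH]_dilute = 4.114 × 10^-3 / 0.02000 = 0.2057 mol/L
Dilution factor = 250.0 / 9.804 = 25.50
[CH3COOH]_stock = 0.2057 × 25.50 = 5.246 mol/L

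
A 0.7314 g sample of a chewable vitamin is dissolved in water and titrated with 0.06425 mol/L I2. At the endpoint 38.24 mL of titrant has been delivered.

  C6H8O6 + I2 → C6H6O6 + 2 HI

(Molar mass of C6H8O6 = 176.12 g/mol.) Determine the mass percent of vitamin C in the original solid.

59.16 %

n(I2) = 0.03824 L × 0.06425 mol/L = 2.457 × 10^-3 mol
n(C6H8O6) = 2.457 × 10^-3 mol (1:1 ratio)
mass of C6H8O6 = 2.457 × 10^-3 × 176.12 g/mol = 0.4327 g
% C6H8O6 = 0.4327 / 0.7314 × 100 = 59.16 %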